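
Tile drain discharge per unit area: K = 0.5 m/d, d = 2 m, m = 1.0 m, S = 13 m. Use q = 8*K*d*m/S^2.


q = 8*K*d*m/S^2
q = 8*0.5*2*1.0/13^2
q = 8.0000 / 169

0.0473 m/d


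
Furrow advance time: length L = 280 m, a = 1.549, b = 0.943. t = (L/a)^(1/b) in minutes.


t = (L/a)^(1/b)
t = (280/1.549)^(1/0.943)
t = 180.761782^(1/0.943)

247.4790 min


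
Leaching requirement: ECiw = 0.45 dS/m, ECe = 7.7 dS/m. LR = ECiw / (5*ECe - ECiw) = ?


LR = ECiw / (5*ECe - ECiw)
LR = 0.45 / (5*7.7 - 0.45)
LR = 0.45 / 38.0500

0.0118


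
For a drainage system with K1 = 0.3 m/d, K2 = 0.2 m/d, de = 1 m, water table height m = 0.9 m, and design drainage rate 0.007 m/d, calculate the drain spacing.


S^2 = 8*K2*de*m/q + 4*K1*m^2/q
S^2 = 8*0.2*1*0.9/0.007 + 4*0.3*0.9^2/0.007
S = sqrt(344.5714)

18.5626 m


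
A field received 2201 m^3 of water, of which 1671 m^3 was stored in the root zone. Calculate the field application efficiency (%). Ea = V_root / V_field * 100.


Ea = V_root / V_field * 100 = 1671 / 2201 * 100 = 75.9200%

75.9200 %


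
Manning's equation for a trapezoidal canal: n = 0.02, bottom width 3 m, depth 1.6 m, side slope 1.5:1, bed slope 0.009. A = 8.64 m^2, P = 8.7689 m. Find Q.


R = A/P = 8.64/8.7689 = 0.985300
Q = (1/0.02) * 8.64 * 0.985300^(2/3) * 0.009^0.5

40.5805 m^3/s


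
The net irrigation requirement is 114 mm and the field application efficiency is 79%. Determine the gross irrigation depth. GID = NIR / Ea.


Ea = 79% = 0.79
GID = NIR / Ea = 114 / 0.79 = 144.3038 mm

144.3038 mm


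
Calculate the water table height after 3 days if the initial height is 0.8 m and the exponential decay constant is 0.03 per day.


m = m0 * exp(-k*t)
m = 0.8 * exp(-0.03 * 3)
m = 0.8 * exp(-0.0900)

0.7311 m


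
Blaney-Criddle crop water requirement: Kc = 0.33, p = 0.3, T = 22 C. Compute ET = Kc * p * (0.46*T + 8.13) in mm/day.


ET = Kc * p * (0.46*T + 8.13)
ET = 0.33 * 0.3 * (0.46*22 + 8.13)
ET = 0.33 * 0.3 * 18.2500

1.8068 mm/day


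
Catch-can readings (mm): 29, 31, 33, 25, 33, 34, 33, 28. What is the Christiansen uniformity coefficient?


mean = 30.750000 mm
MAD = 2.562500 mm
CU = (1 - 2.562500/30.750000)*100

91.6667 %


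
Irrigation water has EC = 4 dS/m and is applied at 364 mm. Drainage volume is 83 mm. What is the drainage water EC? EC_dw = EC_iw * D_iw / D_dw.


EC_dw = EC_iw * D_iw / D_dw
EC_dw = 4 * 364 / 83
EC_dw = 1456 / 83

17.5422 dS/m


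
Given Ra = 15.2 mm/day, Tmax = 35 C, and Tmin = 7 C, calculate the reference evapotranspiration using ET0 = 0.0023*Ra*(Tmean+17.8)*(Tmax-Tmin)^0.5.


Tmean = (Tmax + Tmin)/2 = (35 + 7)/2 = 21.0
ET0 = 0.0023 * 15.2 * (21.0 + 17.8) * sqrt(35 - 7)
ET0 = 0.0023 * 15.2 * 38.8 * 5.291503

7.1776 mm/day


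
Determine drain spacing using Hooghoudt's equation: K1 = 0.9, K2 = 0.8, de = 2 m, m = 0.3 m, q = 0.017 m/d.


S^2 = 8*K2*de*m/q + 4*K1*m^2/q
S^2 = 8*0.8*2*0.3/0.017 + 4*0.9*0.3^2/0.017
S = sqrt(244.9412)

15.6506 m


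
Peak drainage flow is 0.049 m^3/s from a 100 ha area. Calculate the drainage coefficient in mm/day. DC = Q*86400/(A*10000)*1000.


DC = Q * 86400 / (A * 10000) * 1000
DC = 0.049 * 86400 / (100 * 10000) * 1000
DC = 4233600.0000 / 1000000

4.2336 mm/day


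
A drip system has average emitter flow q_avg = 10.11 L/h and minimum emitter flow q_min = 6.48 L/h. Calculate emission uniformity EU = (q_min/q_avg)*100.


EU = (q_min/q_avg)*100 = (6.48/10.11)*100 = 64.0950%

64.0950 %


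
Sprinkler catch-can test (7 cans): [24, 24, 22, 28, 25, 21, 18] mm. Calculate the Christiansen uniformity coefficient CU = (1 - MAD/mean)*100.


mean = 23.142857 mm
MAD = 2.408163 mm
CU = (1 - 2.408163/23.142857)*100

89.5944 %


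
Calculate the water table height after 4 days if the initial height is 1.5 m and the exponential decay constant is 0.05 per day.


m = m0 * exp(-k*t)
m = 1.5 * exp(-0.05 * 4)
m = 1.5 * exp(-0.2000)

1.2281 m


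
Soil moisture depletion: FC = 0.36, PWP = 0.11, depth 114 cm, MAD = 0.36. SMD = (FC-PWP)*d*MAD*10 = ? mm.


SMD = (FC - PWP) * d * MAD * 10
SMD = (0.36 - 0.11) * 114 * 0.36 * 10
SMD = 0.2500 * 114 * 0.36 * 10

102.6000 mm


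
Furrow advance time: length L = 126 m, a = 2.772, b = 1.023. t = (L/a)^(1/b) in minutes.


t = (L/a)^(1/b)
t = (126/2.772)^(1/1.023)
t = 45.454545^(1/1.023)

41.7167 min


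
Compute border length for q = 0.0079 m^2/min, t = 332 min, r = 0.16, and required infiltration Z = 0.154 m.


L = q*t/((1+r)*Z)
L = 0.0079*332/((1+0.16)*0.154)
L = 2.6228/0.17864

14.6820 m


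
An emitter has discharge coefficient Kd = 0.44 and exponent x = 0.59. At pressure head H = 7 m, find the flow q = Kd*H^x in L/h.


q = Kd * H^x = 0.44 * 7^0.59 = 0.44 * 3.152157

1.3869 L/h


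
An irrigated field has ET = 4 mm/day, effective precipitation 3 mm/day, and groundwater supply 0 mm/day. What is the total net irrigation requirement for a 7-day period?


Daily deficit = ET - Pe - GW = 4 - 3 - 0 = 1 mm/day
NIR = 1 * 7 = 7 mm

7.0000 mm


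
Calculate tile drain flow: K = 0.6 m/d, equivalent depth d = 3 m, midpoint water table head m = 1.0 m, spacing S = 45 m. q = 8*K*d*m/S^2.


q = 8*K*d*m/S^2
q = 8*0.6*3*1.0/45^2
q = 14.4000 / 2025

0.0071 m/d


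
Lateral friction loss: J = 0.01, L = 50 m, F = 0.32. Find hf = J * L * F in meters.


hf = J * L * F = 0.01 * 50 * 0.32 = 0.1600 m

0.1600 m


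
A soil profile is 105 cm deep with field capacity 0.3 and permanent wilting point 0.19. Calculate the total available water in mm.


AWC = (FC - PWP) * d * 10
AWC = (0.3 - 0.19) * 105 * 10
AWC = 0.1100 * 105 * 10

115.5000 mm


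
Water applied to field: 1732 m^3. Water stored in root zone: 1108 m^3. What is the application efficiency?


Ea = V_root / V_field * 100 = 1108 / 1732 * 100 = 63.9723%

63.9723 %


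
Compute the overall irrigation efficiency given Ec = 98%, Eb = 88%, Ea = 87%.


Ec = 0.98, Eb = 0.88, Ea = 0.87
E = 0.98 * 0.88 * 0.87 * 100 = 75.0288%

75.0288 %


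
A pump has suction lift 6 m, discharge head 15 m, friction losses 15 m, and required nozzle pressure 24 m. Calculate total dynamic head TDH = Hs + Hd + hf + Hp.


TDH = Hs + Hd + hf + Hp = 6 + 15 + 15 + 24 = 60

60 m


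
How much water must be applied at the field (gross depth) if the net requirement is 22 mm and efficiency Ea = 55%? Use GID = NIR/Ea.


Ea = 55% = 0.55
GID = NIR / Ea = 22 / 0.55 = 40.0000 mm

40.0000 mm


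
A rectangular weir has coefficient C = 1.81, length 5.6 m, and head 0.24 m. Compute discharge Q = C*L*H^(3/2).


Q = C * L * H^(3/2) = 1.81 * 5.6 * 0.24^1.5 = 1.81 * 5.6 * 0.117576

1.1918 m^3/s


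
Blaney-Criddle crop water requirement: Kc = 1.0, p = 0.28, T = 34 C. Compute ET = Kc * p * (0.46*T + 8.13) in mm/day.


ET = Kc * p * (0.46*T + 8.13)
ET = 1.0 * 0.28 * (0.46*34 + 8.13)
ET = 1.0 * 0.28 * 23.7700

6.6556 mm/day


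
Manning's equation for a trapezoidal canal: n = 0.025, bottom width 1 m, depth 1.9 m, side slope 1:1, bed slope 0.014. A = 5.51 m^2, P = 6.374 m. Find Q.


R = A/P = 5.51/6.374 = 0.864449
Q = (1/0.025) * 5.51 * 0.864449^(2/3) * 0.014^0.5

23.6647 m^3/s


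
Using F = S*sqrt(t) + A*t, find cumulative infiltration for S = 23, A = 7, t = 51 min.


F = S*sqrt(t) + A*t
F = 23*sqrt(51) + 7*51
F = 23*7.141428 + 357

521.2528 mm


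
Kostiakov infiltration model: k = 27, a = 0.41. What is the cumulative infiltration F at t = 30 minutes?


F = k * t^a = 27 * 30^0.41
F = 27 * 4.032921

108.8889 mm


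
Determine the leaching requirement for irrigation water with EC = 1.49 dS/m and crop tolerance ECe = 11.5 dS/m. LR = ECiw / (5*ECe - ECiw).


LR = ECiw / (5*ECe - ECiw)
LR = 1.49 / (5*11.5 - 1.49)
LR = 1.49 / 56.0100

0.0266


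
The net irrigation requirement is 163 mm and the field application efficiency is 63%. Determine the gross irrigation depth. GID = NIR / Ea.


Ea = 63% = 0.63
GID = NIR / Ea = 163 / 0.63 = 258.7302 mm

258.7302 mm


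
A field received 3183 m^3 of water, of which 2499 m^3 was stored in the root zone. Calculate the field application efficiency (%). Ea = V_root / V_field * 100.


Ea = V_root / V_field * 100 = 2499 / 3183 * 100 = 78.5108%

78.5108 %


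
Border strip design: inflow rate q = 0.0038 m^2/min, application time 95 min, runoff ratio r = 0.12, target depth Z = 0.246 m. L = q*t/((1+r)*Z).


L = q*t/((1+r)*Z)
L = 0.0038*95/((1+0.12)*0.246)
L = 0.361/0.27552

1.3102 m


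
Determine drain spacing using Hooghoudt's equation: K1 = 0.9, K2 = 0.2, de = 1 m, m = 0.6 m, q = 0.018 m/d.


S^2 = 8*K2*de*m/q + 4*K1*m^2/q
S^2 = 8*0.2*1*0.6/0.018 + 4*0.9*0.6^2/0.018
S = sqrt(125.3333)

11.1952 m


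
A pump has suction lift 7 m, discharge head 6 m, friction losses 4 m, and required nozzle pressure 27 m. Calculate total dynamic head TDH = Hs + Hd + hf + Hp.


TDH = Hs + Hd + hf + Hp = 7 + 6 + 4 + 27 = 44

44 m


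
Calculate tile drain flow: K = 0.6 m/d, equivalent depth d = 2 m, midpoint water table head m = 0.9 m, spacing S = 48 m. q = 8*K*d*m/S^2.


q = 8*K*d*m/S^2
q = 8*0.6*2*0.9/48^2
q = 8.6400 / 2304

0.0038 m/d


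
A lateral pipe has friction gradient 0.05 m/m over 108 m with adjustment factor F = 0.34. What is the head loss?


hf = J * L * F = 0.05 * 108 * 0.34 = 1.8360 m

1.8360 m


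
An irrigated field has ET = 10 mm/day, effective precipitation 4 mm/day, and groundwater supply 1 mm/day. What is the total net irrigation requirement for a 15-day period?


Daily deficit = ET - Pe - GW = 10 - 4 - 1 = 5 mm/day
NIR = 5 * 15 = 75 mm

75.0000 mm


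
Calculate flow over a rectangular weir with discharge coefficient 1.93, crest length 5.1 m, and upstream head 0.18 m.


Q = C * L * H^(3/2) = 1.93 * 5.1 * 0.18^1.5 = 1.93 * 5.1 * 0.076368

0.7517 m^3/s


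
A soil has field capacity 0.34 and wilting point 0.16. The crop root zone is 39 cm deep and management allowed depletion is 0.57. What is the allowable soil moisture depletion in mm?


SMD = (FC - PWP) * d * MAD * 10
SMD = (0.34 - 0.16) * 39 * 0.57 * 10
SMD = 0.1800 * 39 * 0.57 * 10

40.0140 mm


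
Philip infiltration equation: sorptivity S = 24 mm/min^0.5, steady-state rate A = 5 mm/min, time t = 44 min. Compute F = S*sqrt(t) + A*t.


F = S*sqrt(t) + A*t
F = 24*sqrt(44) + 5*44
F = 24*6.633250 + 220

379.1980 mm


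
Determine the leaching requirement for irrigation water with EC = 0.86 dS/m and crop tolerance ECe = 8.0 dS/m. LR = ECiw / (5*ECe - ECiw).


LR = ECiw / (5*ECe - ECiw)
LR = 0.86 / (5*8.0 - 0.86)
LR = 0.86 / 39.1400

0.0220


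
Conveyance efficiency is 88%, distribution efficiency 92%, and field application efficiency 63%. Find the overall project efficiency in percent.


Ec = 0.88, Eb = 0.92, Ea = 0.63
E = 0.88 * 0.92 * 0.63 * 100 = 51.0048%

51.0048 %


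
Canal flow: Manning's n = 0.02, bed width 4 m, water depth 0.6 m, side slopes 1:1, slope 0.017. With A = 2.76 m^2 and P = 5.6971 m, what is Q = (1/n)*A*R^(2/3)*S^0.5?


R = A/P = 2.76/5.6971 = 0.484457
Q = (1/0.02) * 2.76 * 0.484457^(2/3) * 0.017^0.5

11.0987 m^3/s


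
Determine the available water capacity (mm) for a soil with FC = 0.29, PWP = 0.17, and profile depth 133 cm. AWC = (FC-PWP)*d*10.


AWC = (FC - PWP) * d * 10
AWC = (0.29 - 0.17) * 133 * 10
AWC = 0.1200 * 133 * 10

159.6000 mm


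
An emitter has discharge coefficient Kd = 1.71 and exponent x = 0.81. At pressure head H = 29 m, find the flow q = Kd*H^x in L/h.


q = Kd * H^x = 1.71 * 29^0.81 = 1.71 * 15.294750

26.1540 L/h


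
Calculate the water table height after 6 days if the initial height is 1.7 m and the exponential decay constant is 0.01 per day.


m = m0 * exp(-k*t)
m = 1.7 * exp(-0.01 * 6)
m = 1.7 * exp(-0.0600)

1.6010 m


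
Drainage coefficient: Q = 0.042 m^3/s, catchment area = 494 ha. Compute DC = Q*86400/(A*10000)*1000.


DC = Q * 86400 / (A * 10000) * 1000
DC = 0.042 * 86400 / (494 * 10000) * 1000
DC = 3628800.0000 / 4940000

0.7346 mm/day


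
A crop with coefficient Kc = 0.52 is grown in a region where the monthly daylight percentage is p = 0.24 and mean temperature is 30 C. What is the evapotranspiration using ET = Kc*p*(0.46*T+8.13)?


ET = Kc * p * (0.46*T + 8.13)
ET = 0.52 * 0.24 * (0.46*30 + 8.13)
ET = 0.52 * 0.24 * 21.9300

2.7369 mm/day


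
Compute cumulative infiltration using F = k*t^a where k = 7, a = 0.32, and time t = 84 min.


F = k * t^a = 7 * 84^0.32
F = 7 * 4.128282

28.8980 mm


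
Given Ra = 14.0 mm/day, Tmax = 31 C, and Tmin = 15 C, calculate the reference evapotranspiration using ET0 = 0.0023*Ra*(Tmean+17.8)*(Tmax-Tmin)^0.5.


Tmean = (Tmax + Tmin)/2 = (31 + 15)/2 = 23.0
ET0 = 0.0023 * 14.0 * (23.0 + 17.8) * sqrt(31 - 15)
ET0 = 0.0023 * 14.0 * 40.8 * 4.000000

5.2550 mm/day


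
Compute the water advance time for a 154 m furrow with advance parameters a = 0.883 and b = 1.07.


t = (L/a)^(1/b)
t = (154/0.883)^(1/1.07)
t = 174.405436^(1/1.07)

124.4274 min


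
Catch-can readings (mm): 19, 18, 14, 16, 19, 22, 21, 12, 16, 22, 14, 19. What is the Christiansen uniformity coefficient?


mean = 17.666667 mm
MAD = 2.722222 mm
CU = (1 - 2.722222/17.666667)*100

84.5912 %


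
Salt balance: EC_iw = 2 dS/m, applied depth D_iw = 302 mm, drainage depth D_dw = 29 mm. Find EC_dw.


EC_dw = EC_iw * D_iw / D_dw
EC_dw = 2 * 302 / 29
EC_dw = 604 / 29

20.8276 dS/m


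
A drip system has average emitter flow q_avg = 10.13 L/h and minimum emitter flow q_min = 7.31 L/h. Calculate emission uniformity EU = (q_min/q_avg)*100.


EU = (q_min/q_avg)*100 = (7.31/10.13)*100 = 72.1619%

72.1619 %


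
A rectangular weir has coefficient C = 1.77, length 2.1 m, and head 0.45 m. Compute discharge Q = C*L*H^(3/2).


Q = C * L * H^(3/2) = 1.77 * 2.1 * 0.45^1.5 = 1.77 * 2.1 * 0.301869

1.1220 m^3/s


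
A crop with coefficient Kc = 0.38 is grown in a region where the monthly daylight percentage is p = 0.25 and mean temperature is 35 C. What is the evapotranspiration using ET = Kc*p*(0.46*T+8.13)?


ET = Kc * p * (0.46*T + 8.13)
ET = 0.38 * 0.25 * (0.46*35 + 8.13)
ET = 0.38 * 0.25 * 24.2300

2.3019 mm/day


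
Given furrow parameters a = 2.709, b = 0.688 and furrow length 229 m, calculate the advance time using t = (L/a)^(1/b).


t = (L/a)^(1/b)
t = (229/2.709)^(1/0.688)
t = 84.533038^(1/0.688)

632.2816 min


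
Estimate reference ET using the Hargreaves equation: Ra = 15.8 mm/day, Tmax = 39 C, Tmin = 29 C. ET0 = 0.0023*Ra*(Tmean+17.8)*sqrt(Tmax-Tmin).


Tmean = (Tmax + Tmin)/2 = (39 + 29)/2 = 34.0
ET0 = 0.0023 * 15.8 * (34.0 + 17.8) * sqrt(39 - 29)
ET0 = 0.0023 * 15.8 * 51.8 * 3.162278

5.9527 mm/day


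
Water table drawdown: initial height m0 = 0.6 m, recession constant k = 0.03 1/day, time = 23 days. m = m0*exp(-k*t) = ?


m = m0 * exp(-k*t)
m = 0.6 * exp(-0.03 * 23)
m = 0.6 * exp(-0.6900)

0.3009 m


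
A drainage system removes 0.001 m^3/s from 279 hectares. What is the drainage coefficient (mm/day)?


DC = Q * 86400 / (A * 10000) * 1000
DC = 0.001 * 86400 / (279 * 10000) * 1000
DC = 86400.0000 / 2790000

0.0310 mm/day


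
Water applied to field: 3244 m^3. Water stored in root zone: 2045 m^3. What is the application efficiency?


Ea = V_root / V_field * 100 = 2045 / 3244 * 100 = 63.0395%

63.0395 %


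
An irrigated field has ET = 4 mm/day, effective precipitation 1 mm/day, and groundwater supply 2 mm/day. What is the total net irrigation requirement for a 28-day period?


Daily deficit = ET - Pe - GW = 4 - 1 - 2 = 1 mm/day
NIR = 1 * 28 = 28 mm

28.0000 mm


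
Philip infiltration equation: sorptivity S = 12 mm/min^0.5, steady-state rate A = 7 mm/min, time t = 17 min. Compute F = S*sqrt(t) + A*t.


F = S*sqrt(t) + A*t
F = 12*sqrt(17) + 7*17
F = 12*4.123106 + 119

168.4773 mm


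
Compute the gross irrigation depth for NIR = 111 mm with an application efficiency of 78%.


Ea = 78% = 0.78
GID = NIR / Ea = 111 / 0.78 = 142.3077 mm

142.3077 mm


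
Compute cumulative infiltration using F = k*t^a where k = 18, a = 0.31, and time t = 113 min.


F = k * t^a = 18 * 113^0.31
F = 18 * 4.329665

77.9340 mm


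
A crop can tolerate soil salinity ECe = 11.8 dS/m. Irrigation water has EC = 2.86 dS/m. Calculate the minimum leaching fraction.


LR = ECiw / (5*ECe - ECiw)
LR = 2.86 / (5*11.8 - 2.86)
LR = 2.86 / 56.1400

0.0509


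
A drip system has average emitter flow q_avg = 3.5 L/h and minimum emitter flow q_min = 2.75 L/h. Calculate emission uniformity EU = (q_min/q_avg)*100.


EU = (q_min/q_avg)*100 = (2.75/3.5)*100 = 78.5714%

78.5714 %


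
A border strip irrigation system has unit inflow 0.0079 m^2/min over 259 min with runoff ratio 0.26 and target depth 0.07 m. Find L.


L = q*t/((1+r)*Z)
L = 0.0079*259/((1+0.26)*0.07)
L = 2.0461/0.0882

23.1984 m


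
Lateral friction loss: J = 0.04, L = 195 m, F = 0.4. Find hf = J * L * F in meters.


hf = J * L * F = 0.04 * 195 * 0.4 = 3.1200 m

3.1200 m


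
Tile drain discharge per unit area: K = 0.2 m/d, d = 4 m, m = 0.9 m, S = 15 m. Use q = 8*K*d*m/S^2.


q = 8*K*d*m/S^2
q = 8*0.2*4*0.9/15^2
q = 5.7600 / 225

0.0256 m/d


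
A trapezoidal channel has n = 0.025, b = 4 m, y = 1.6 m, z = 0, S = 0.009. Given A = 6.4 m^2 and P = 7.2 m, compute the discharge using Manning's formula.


R = A/P = 6.4/7.2 = 0.888889
Q = (1/0.025) * 6.4 * 0.888889^(2/3) * 0.009^0.5

22.4522 m^3/s


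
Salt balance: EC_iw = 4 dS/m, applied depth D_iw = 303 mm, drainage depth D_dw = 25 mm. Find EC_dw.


EC_dw = EC_iw * D_iw / D_dw
EC_dw = 4 * 303 / 25
EC_dw = 1212 / 25

48.4800 dS/m


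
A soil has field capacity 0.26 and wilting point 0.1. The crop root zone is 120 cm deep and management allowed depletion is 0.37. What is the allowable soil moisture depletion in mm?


SMD = (FC - PWP) * d * MAD * 10
SMD = (0.26 - 0.1) * 120 * 0.37 * 10
SMD = 0.1600 * 120 * 0.37 * 10

71.0400 mm


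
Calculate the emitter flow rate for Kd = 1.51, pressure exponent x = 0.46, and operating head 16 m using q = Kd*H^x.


q = Kd * H^x = 1.51 * 16^0.46 = 1.51 * 3.580100

5.4060 L/h


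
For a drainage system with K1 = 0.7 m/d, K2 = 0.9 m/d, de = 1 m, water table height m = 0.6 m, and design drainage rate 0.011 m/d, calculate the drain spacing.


S^2 = 8*K2*de*m/q + 4*K1*m^2/q
S^2 = 8*0.9*1*0.6/0.011 + 4*0.7*0.6^2/0.011
S = sqrt(484.3636)

22.0083 m


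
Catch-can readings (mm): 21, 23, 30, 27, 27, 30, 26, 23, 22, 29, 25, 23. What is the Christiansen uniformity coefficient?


mean = 25.500000 mm
MAD = 2.666667 mm
CU = (1 - 2.666667/25.500000)*100

89.5425 %


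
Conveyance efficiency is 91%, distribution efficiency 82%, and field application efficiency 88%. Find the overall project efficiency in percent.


Ec = 0.91, Eb = 0.82, Ea = 0.88
E = 0.91 * 0.82 * 0.88 * 100 = 65.6656%

65.6656 %


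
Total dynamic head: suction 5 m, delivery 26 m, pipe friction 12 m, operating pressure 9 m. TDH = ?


TDH = Hs + Hd + hf + Hp = 5 + 26 + 12 + 9 = 52

52 m


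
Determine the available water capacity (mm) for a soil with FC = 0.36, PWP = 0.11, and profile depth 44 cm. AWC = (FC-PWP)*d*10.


AWC = (FC - PWP) * d * 10
AWC = (0.36 - 0.11) * 44 * 10
AWC = 0.2500 * 44 * 10

110.0000 mm


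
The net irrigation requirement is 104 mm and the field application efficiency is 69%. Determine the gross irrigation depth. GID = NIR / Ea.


Ea = 69% = 0.69
GID = NIR / Ea = 104 / 0.69 = 150.7246 mm

150.7246 mm


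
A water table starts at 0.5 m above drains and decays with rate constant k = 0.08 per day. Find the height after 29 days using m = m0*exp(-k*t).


m = m0 * exp(-k*t)
m = 0.5 * exp(-0.08 * 29)
m = 0.5 * exp(-2.3200)

0.0491 m


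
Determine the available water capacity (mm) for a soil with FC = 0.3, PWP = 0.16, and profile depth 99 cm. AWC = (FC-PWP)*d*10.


AWC = (FC - PWP) * d * 10
AWC = (0.3 - 0.16) * 99 * 10
AWC = 0.1400 * 99 * 10

138.6000 mm


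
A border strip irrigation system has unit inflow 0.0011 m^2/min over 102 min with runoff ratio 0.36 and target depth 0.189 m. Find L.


L = q*t/((1+r)*Z)
L = 0.0011*102/((1+0.36)*0.189)
L = 0.1122/0.25704

0.4365 m


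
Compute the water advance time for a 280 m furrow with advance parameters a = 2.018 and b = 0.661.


t = (L/a)^(1/b)
t = (280/2.018)^(1/0.661)
t = 138.751239^(1/0.661)

1741.4178 min


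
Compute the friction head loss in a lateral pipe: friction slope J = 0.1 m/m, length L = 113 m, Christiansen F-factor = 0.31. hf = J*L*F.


hf = J * L * F = 0.1 * 113 * 0.31 = 3.5030 m

3.5030 m


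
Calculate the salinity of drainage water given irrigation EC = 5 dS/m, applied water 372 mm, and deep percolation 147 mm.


EC_dw = EC_iw * D_iw / D_dw
EC_dw = 5 * 372 / 147
EC_dw = 1860 / 147

12.6531 dS/m


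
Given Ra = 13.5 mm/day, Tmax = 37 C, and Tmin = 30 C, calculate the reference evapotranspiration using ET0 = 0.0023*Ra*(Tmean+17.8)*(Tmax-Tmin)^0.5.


Tmean = (Tmax + Tmin)/2 = (37 + 30)/2 = 33.5
ET0 = 0.0023 * 13.5 * (33.5 + 17.8) * sqrt(37 - 30)
ET0 = 0.0023 * 13.5 * 51.3 * 2.645751

4.2143 mm/day


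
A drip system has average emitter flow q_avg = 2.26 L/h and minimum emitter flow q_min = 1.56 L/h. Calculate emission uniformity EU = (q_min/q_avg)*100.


EU = (q_min/q_avg)*100 = (1.56/2.26)*100 = 69.0265%

69.0265 %


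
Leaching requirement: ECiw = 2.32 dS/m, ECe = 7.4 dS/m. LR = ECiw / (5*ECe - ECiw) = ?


LR = ECiw / (5*ECe - ECiw)
LR = 2.32 / (5*7.4 - 2.32)
LR = 2.32 / 34.6800

0.0669


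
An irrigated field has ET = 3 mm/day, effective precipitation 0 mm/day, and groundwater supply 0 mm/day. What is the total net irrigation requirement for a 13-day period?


Daily deficit = ET - Pe - GW = 3 - 0 - 0 = 3 mm/day
NIR = 3 * 13 = 39 mm

39.0000 mm


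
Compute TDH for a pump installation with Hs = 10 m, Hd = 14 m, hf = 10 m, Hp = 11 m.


TDH = Hs + Hd + hf + Hp = 10 + 14 + 10 + 11 = 45

45 m


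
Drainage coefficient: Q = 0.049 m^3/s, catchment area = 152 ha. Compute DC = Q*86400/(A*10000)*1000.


DC = Q * 86400 / (A * 10000) * 1000
DC = 0.049 * 86400 / (152 * 10000) * 1000
DC = 4233600.0000 / 1520000

2.7853 mm/day


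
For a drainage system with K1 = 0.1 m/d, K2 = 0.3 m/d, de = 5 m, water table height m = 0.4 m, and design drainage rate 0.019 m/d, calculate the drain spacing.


S^2 = 8*K2*de*m/q + 4*K1*m^2/q
S^2 = 8*0.3*5*0.4/0.019 + 4*0.1*0.4^2/0.019
S = sqrt(256.0000)

16.0000 m


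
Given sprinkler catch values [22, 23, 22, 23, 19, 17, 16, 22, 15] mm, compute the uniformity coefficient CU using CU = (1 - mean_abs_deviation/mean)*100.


mean = 19.888889 mm
MAD = 2.790123 mm
CU = (1 - 2.790123/19.888889)*100

85.9714 %


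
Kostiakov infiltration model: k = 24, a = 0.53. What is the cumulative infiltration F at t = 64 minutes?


F = k * t^a = 24 * 64^0.53
F = 24 * 9.063071

217.5137 mm


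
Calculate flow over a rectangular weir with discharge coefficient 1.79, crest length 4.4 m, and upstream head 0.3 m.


Q = C * L * H^(3/2) = 1.79 * 4.4 * 0.3^1.5 = 1.79 * 4.4 * 0.164317

1.2942 m^3/s


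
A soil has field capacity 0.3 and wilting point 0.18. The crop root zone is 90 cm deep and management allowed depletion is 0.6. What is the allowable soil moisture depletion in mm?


SMD = (FC - PWP) * d * MAD * 10
SMD = (0.3 - 0.18) * 90 * 0.6 * 10
SMD = 0.1200 * 90 * 0.6 * 10

64.8000 mm


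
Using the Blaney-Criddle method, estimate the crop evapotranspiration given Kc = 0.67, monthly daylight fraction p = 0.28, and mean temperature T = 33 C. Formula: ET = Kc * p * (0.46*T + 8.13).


ET = Kc * p * (0.46*T + 8.13)
ET = 0.67 * 0.28 * (0.46*33 + 8.13)
ET = 0.67 * 0.28 * 23.3100

4.3730 mm/day


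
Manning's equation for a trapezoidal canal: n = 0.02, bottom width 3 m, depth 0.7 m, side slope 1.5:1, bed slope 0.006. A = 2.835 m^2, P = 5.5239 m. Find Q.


R = A/P = 2.835/5.5239 = 0.513224
Q = (1/0.02) * 2.835 * 0.513224^(2/3) * 0.006^0.5

7.0383 m^3/s


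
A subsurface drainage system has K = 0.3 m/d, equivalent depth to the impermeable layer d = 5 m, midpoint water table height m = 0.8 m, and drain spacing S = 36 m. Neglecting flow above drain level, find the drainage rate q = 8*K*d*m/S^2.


q = 8*K*d*m/S^2
q = 8*0.3*5*0.8/36^2
q = 9.6000 / 1296

0.0074 m/d


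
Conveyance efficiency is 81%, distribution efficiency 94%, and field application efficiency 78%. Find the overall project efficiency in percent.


Ec = 0.81, Eb = 0.94, Ea = 0.78
E = 0.81 * 0.94 * 0.78 * 100 = 59.3892%

59.3892 %


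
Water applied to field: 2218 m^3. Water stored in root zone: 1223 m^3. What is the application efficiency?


Ea = V_root / V_field * 100 = 1223 / 2218 * 100 = 55.1398%

55.1398 %


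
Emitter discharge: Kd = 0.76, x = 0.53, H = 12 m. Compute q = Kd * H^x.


q = Kd * H^x = 0.76 * 12^0.53 = 0.76 * 3.732210

2.8365 L/h


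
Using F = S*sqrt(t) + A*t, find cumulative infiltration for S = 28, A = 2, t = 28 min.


F = S*sqrt(t) + A*t
F = 28*sqrt(28) + 2*28
F = 28*5.291503 + 56

204.1621 mm


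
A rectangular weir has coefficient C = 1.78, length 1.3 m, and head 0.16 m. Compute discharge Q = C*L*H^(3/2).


Q = C * L * H^(3/2) = 1.78 * 1.3 * 0.16^1.5 = 1.78 * 1.3 * 0.064000

0.1481 m^3/s


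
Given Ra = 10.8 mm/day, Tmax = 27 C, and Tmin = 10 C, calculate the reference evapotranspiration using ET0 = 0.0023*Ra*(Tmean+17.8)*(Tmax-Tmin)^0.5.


Tmean = (Tmax + Tmin)/2 = (27 + 10)/2 = 18.5
ET0 = 0.0023 * 10.8 * (18.5 + 17.8) * sqrt(27 - 10)
ET0 = 0.0023 * 10.8 * 36.3 * 4.123106

3.7178 mm/day


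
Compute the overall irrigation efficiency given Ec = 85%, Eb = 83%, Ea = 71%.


Ec = 0.85, Eb = 0.83, Ea = 0.71
E = 0.85 * 0.83 * 0.71 * 100 = 50.0905%

50.0905 %


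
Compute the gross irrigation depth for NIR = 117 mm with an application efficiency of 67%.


Ea = 67% = 0.67
GID = NIR / Ea = 117 / 0.67 = 174.6269 mm

174.6269 mm


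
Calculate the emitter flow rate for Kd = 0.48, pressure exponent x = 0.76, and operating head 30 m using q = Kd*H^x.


q = Kd * H^x = 0.48 * 30^0.76 = 0.48 * 13.262096

6.3658 L/h


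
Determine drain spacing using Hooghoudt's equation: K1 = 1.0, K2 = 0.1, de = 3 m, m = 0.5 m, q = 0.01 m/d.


S^2 = 8*K2*de*m/q + 4*K1*m^2/q
S^2 = 8*0.1*3*0.5/0.01 + 4*1.0*0.5^2/0.01
S = sqrt(220.0000)

14.8324 m


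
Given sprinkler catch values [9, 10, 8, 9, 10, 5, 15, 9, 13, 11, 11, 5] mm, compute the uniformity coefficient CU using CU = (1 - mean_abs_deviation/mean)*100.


mean = 9.583333 mm
MAD = 2.083333 mm
CU = (1 - 2.083333/9.583333)*100

78.2609 %


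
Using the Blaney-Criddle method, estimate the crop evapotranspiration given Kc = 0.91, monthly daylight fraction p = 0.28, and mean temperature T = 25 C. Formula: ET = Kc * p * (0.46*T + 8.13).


ET = Kc * p * (0.46*T + 8.13)
ET = 0.91 * 0.28 * (0.46*25 + 8.13)
ET = 0.91 * 0.28 * 19.6300

5.0017 mm/day


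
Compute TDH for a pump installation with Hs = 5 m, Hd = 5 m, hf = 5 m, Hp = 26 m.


TDH = Hs + Hd + hf + Hp = 5 + 5 + 5 + 26 = 41

41 m


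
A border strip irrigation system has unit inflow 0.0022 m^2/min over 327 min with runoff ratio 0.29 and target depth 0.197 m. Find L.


L = q*t/((1+r)*Z)
L = 0.0022*327/((1+0.29)*0.197)
L = 0.7194/0.25413

2.8308 m


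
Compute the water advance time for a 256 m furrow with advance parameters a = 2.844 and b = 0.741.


t = (L/a)^(1/b)
t = (256/2.844)^(1/0.741)
t = 90.014065^(1/0.741)

433.9063 min


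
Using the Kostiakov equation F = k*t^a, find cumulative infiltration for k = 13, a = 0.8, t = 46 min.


F = k * t^a = 13 * 46^0.8
F = 13 * 21.389777

278.0671 mm


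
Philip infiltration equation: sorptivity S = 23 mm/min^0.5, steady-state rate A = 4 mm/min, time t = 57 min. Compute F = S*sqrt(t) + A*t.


F = S*sqrt(t) + A*t
F = 23*sqrt(57) + 4*57
F = 23*7.549834 + 228

401.6462 mm


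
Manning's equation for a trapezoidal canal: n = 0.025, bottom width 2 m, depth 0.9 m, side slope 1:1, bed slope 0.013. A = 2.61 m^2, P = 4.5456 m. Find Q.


R = A/P = 2.61/4.5456 = 0.574182
Q = (1/0.025) * 2.61 * 0.574182^(2/3) * 0.013^0.5

8.2232 m^3/s


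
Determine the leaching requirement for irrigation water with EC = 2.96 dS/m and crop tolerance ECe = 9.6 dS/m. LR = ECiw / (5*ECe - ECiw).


LR = ECiw / (5*ECe - ECiw)
LR = 2.96 / (5*9.6 - 2.96)
LR = 2.96 / 45.0400

0.0657


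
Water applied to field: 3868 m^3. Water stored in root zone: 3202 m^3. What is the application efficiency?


Ea = V_root / V_field * 100 = 3202 / 3868 * 100 = 82.7818%

82.7818 %


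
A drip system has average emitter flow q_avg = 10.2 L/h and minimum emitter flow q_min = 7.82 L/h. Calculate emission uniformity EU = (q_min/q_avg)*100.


EU = (q_min/q_avg)*100 = (7.82/10.2)*100 = 76.6667%

76.6667 %


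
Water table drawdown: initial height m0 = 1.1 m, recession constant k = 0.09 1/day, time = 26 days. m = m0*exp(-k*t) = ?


m = m0 * exp(-k*t)
m = 1.1 * exp(-0.09 * 26)
m = 1.1 * exp(-2.3400)

0.1060 m


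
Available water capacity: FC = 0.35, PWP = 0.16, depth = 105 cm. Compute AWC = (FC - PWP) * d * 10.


AWC = (FC - PWP) * d * 10
AWC = (0.35 - 0.16) * 105 * 10
AWC = 0.1900 * 105 * 10

199.5000 mm


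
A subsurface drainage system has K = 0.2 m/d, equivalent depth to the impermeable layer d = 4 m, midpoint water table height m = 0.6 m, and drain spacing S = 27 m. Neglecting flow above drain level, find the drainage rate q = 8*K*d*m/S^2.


q = 8*K*d*m/S^2
q = 8*0.2*4*0.6/27^2
q = 3.8400 / 729

0.0053 m/d


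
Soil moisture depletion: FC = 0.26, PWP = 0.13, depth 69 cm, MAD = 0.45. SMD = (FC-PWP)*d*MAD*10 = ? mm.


SMD = (FC - PWP) * d * MAD * 10
SMD = (0.26 - 0.13) * 69 * 0.45 * 10
SMD = 0.1300 * 69 * 0.45 * 10

40.3650 mm


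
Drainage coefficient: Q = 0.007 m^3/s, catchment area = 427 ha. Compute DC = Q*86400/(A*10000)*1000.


DC = Q * 86400 / (A * 10000) * 1000
DC = 0.007 * 86400 / (427 * 10000) * 1000
DC = 604800.0000 / 4270000

0.1416 mm/day


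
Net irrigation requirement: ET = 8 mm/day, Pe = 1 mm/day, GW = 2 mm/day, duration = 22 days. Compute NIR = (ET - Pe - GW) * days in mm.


Daily deficit = ET - Pe - GW = 8 - 1 - 2 = 5 mm/day
NIR = 5 * 22 = 110 mm

110.0000 mm


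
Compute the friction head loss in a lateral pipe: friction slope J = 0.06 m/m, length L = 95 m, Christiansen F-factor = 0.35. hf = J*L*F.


hf = J * L * F = 0.06 * 95 * 0.35 = 1.9950 m

1.9950 m


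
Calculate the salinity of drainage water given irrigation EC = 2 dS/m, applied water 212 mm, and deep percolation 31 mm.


EC_dw = EC_iw * D_iw / D_dw
EC_dw = 2 * 212 / 31
EC_dw = 424 / 31

13.6774 dS/m


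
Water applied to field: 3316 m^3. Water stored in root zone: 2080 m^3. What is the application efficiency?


Ea = V_root / V_field * 100 = 2080 / 3316 * 100 = 62.7262%

62.7262 %


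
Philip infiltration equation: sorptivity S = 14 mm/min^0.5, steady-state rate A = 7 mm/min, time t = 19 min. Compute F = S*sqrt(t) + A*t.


F = S*sqrt(t) + A*t
F = 14*sqrt(19) + 7*19
F = 14*4.358899 + 133

194.0246 mm


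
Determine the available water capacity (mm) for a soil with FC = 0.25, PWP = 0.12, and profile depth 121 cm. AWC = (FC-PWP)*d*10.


AWC = (FC - PWP) * d * 10
AWC = (0.25 - 0.12) * 121 * 10
AWC = 0.1300 * 121 * 10

157.3000 mm


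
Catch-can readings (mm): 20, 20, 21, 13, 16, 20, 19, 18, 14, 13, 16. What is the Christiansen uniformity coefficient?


mean = 17.272727 mm
MAD = 2.611570 mm
CU = (1 - 2.611570/17.272727)*100

84.8804 %


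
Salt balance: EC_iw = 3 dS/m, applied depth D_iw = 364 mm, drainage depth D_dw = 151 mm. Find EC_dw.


EC_dw = EC_iw * D_iw / D_dw
EC_dw = 3 * 364 / 151
EC_dw = 1092 / 151

7.2318 dS/m


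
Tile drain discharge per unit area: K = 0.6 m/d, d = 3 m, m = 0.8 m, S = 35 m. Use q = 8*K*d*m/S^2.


q = 8*K*d*m/S^2
q = 8*0.6*3*0.8/35^2
q = 11.5200 / 1225

0.0094 m/d


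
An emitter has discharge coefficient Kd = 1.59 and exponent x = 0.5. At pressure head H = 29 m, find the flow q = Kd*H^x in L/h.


q = Kd * H^x = 1.59 * 29^0.5 = 1.59 * 5.385165

8.5624 L/h


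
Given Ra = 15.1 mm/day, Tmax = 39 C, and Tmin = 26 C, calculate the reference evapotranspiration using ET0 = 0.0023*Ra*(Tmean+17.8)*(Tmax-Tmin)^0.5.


Tmean = (Tmax + Tmin)/2 = (39 + 26)/2 = 32.5
ET0 = 0.0023 * 15.1 * (32.5 + 17.8) * sqrt(39 - 26)
ET0 = 0.0023 * 15.1 * 50.3 * 3.605551

6.2986 mm/day


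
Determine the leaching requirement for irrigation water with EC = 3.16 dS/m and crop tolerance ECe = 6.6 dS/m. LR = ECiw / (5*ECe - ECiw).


LR = ECiw / (5*ECe - ECiw)
LR = 3.16 / (5*6.6 - 3.16)
LR = 3.16 / 29.8400

0.1059


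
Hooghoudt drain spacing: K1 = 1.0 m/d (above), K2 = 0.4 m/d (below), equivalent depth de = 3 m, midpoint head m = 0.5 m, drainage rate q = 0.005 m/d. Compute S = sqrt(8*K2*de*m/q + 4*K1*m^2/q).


S^2 = 8*K2*de*m/q + 4*K1*m^2/q
S^2 = 8*0.4*3*0.5/0.005 + 4*1.0*0.5^2/0.005
S = sqrt(1160.0000)

34.0588 m


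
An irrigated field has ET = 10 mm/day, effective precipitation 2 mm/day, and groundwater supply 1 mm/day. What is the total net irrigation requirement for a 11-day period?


Daily deficit = ET - Pe - GW = 10 - 2 - 1 = 7 mm/day
NIR = 7 * 11 = 77 mm

77.0000 mm


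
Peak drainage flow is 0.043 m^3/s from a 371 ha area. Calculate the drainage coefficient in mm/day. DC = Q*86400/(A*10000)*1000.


DC = Q * 86400 / (A * 10000) * 1000
DC = 0.043 * 86400 / (371 * 10000) * 1000
DC = 3715200.0000 / 3710000

1.0014 mm/day


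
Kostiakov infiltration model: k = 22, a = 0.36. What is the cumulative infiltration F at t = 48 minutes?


F = k * t^a = 22 * 48^0.36
F = 22 * 4.029460

88.6481 mm


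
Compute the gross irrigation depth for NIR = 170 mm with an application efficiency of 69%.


Ea = 69% = 0.69
GID = NIR / Ea = 170 / 0.69 = 246.3768 mm

246.3768 mm


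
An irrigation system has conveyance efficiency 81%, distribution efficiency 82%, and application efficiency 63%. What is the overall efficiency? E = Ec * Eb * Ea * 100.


Ec = 0.81, Eb = 0.82, Ea = 0.63
E = 0.81 * 0.82 * 0.63 * 100 = 41.8446%

41.8446 %


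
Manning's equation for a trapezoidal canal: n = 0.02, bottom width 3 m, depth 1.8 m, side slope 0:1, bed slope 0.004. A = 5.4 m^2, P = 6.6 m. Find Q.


R = A/P = 5.4/6.6 = 0.818182
Q = (1/0.02) * 5.4 * 0.818182^(2/3) * 0.004^0.5

14.9380 m^3/s


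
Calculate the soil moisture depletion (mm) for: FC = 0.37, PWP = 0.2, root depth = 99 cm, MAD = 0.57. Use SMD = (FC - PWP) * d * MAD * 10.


SMD = (FC - PWP) * d * MAD * 10
SMD = (0.37 - 0.2) * 99 * 0.57 * 10
SMD = 0.1700 * 99 * 0.57 * 10

95.9310 mm


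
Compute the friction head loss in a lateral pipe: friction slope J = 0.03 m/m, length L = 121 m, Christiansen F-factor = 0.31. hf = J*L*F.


hf = J * L * F = 0.03 * 121 * 0.31 = 1.1253 m

1.1253 m


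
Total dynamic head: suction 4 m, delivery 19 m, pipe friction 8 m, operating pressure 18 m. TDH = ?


TDH = Hs + Hd + hf + Hp = 4 + 19 + 8 + 18 = 49

49 m


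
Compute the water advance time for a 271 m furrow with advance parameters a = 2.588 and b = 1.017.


t = (L/a)^(1/b)
t = (271/2.588)^(1/1.017)
t = 104.714065^(1/1.017)

96.8811 min


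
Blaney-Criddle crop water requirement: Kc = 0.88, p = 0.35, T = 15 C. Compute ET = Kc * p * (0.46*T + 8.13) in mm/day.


ET = Kc * p * (0.46*T + 8.13)
ET = 0.88 * 0.35 * (0.46*15 + 8.13)
ET = 0.88 * 0.35 * 15.0300

4.6292 mm/day


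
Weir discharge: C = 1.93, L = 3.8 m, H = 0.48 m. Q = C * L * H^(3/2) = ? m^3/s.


Q = C * L * H^(3/2) = 1.93 * 3.8 * 0.48^1.5 = 1.93 * 3.8 * 0.332554

2.4390 m^3/s


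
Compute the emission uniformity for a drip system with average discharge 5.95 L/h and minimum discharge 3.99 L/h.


EU = (q_min/q_avg)*100 = (3.99/5.95)*100 = 67.0588%

67.0588 %


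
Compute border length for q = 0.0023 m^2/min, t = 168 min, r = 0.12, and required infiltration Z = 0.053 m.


L = q*t/((1+r)*Z)
L = 0.0023*168/((1+0.12)*0.053)
L = 0.3864/0.05936

6.5094 m


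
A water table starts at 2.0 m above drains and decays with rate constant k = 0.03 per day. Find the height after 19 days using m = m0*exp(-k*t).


m = m0 * exp(-k*t)
m = 2.0 * exp(-0.03 * 19)
m = 2.0 * exp(-0.5700)

1.1311 m


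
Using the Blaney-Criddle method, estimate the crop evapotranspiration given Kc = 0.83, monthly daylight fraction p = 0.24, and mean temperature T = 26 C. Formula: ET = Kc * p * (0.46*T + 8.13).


ET = Kc * p * (0.46*T + 8.13)
ET = 0.83 * 0.24 * (0.46*26 + 8.13)
ET = 0.83 * 0.24 * 20.0900

4.0019 mm/day


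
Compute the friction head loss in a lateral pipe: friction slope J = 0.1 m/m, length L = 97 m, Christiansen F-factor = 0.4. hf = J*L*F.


hf = J * L * F = 0.1 * 97 * 0.4 = 3.8800 m

3.8800 m


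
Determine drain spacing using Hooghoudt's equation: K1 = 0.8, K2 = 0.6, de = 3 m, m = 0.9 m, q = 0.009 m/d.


S^2 = 8*K2*de*m/q + 4*K1*m^2/q
S^2 = 8*0.6*3*0.9/0.009 + 4*0.8*0.9^2/0.009
S = sqrt(1728.0000)

41.5692 m


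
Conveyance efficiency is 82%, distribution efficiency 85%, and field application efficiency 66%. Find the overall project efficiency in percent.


Ec = 0.82, Eb = 0.85, Ea = 0.66
E = 0.82 * 0.85 * 0.66 * 100 = 46.0020%

46.0020 %


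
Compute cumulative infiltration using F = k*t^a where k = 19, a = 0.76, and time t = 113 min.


F = k * t^a = 19 * 113^0.76
F = 19 * 36.336209

690.3880 mm


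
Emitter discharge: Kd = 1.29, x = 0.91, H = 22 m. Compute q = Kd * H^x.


q = Kd * H^x = 1.29 * 22^0.91 = 1.29 * 16.657301

21.4879 L/h


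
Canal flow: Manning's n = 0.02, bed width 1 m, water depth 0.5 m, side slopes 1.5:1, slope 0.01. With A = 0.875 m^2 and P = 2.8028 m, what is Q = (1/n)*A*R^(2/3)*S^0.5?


R = A/P = 0.875/2.8028 = 0.312188
Q = (1/0.02) * 0.875 * 0.312188^(2/3) * 0.01^0.5

2.0134 m^3/s


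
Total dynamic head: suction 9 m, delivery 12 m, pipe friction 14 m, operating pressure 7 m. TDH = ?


TDH = Hs + Hd + hf + Hp = 9 + 12 + 14 + 7 = 42

42 m


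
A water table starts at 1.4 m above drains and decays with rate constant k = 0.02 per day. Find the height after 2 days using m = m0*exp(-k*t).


m = m0 * exp(-k*t)
m = 1.4 * exp(-0.02 * 2)
m = 1.4 * exp(-0.0400)

1.3451 m


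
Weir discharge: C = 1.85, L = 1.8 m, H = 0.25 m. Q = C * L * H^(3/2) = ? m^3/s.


Q = C * L * H^(3/2) = 1.85 * 1.8 * 0.25^1.5 = 1.85 * 1.8 * 0.125000

0.4163 m^3/s


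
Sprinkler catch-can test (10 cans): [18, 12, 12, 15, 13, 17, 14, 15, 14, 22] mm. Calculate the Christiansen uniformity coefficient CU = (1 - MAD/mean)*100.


mean = 15.200000 mm
MAD = 2.280000 mm
CU = (1 - 2.280000/15.200000)*100

85.0000 %


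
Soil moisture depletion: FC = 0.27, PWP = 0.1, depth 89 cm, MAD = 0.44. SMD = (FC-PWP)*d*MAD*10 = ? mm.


SMD = (FC - PWP) * d * MAD * 10
SMD = (0.27 - 0.1) * 89 * 0.44 * 10
SMD = 0.1700 * 89 * 0.44 * 10

66.5720 mm


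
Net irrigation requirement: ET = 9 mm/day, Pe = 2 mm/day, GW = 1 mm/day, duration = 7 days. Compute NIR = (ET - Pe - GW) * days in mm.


Daily deficit = ET - Pe - GW = 9 - 2 - 1 = 6 mm/day
NIR = 6 * 7 = 42 mm

42.0000 mm


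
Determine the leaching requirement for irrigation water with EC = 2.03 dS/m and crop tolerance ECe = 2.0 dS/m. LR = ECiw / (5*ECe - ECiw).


LR = ECiw / (5*ECe - ECiw)
LR = 2.03 / (5*2.0 - 2.03)
LR = 2.03 / 7.9700

0.2547


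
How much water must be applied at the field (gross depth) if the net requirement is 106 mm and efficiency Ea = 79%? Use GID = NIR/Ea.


Ea = 79% = 0.79
GID = NIR / Ea = 106 / 0.79 = 134.1772 mm

134.1772 mm


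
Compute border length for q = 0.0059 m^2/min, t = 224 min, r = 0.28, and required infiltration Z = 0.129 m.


L = q*t/((1+r)*Z)
L = 0.0059*224/((1+0.28)*0.129)
L = 1.3216/0.16512

8.0039 m


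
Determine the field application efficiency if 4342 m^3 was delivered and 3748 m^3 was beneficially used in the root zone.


Ea = V_root / V_field * 100 = 3748 / 4342 * 100 = 86.3197%

86.3197 %
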